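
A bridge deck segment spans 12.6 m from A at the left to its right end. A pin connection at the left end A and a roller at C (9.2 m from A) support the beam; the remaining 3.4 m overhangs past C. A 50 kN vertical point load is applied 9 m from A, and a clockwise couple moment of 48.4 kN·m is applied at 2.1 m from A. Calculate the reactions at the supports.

Taking moments about A: C_y·9.2 − 50·9 − 48.4 = 0 → C_y = 498.4/9.2 = 54.1739 ≈ 54.17 kN.
ΣF_y = 0: A_y + 54.1739 − 50 = 0 → A_y = -4.174 kN.
ΣF_x = 0: no horizontal applied forces, so A_x = 0.

A_x = 0, A_y = -4.174 kN, C_y = 54.17 kN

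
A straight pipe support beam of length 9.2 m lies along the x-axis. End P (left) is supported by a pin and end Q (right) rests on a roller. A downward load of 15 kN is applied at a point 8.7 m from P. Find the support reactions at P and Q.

P_x = 0, P_y = 0.8152 kN, Q_y = 14.18 kN

ΣM about P: Q_y·9.2 − 15·8.7 = 0 → Q_y = 130.5/9.2 = 14.1848 ≈ 14.18 kN.
ΣF_y = 0: P_y + 14.1848 − 15 = 0 → P_y = 0.8152 kN.
ΣF_x = 0: no horizontal applied forces, so P_x = 0.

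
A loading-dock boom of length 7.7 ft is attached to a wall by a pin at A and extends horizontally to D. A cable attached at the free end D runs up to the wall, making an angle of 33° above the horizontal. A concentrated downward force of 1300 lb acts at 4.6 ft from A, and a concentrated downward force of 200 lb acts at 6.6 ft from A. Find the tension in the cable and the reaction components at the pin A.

ΣM about A: T·sin33°·7.7 − 1300·4.6 − 200·6.6 = 0 → T = 7300/(7.7·0.544639) = 1740.7 ≈ 1741 lb.
ΣF_x = 0: A_x − T·cos33° = 0 → A_x = 1740.7 × 0.838671 = 1460 lb.
ΣF_y = 0: A_y + T·sin33° − 1300 − 200 = 0 → A_y = 1500 − 1740.7 × 0.544639 = 551.9 lb.

T = 1741 lb, A_x = 1460 lb, A_y = 551.9 lb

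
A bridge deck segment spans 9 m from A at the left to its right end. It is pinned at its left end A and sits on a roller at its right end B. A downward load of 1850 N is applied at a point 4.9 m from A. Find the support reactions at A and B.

Moments about A: B_y·9 − 1850·4.9 = 0 → B_y = 9065/9 = 1007.22 ≈ 1007 N.
ΣF_y = 0: A_y + 1007.22 − 1850 = 0 → A_y = 842.8 N.
ΣF_x = 0: no horizontal applied forces, so A_x = 0.

A_x = 0, A_y = 842.8 N, B_y = 1007 N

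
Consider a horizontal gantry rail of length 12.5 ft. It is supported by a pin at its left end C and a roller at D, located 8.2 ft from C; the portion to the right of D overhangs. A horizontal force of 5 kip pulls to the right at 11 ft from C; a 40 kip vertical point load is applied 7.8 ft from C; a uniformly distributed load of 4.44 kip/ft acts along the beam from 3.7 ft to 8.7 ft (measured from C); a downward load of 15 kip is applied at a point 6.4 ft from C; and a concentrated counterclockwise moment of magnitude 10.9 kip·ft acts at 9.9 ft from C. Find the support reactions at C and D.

C_x = -5.000 kip, C_y = 11.99 kip, D_y = 65.21 kip

Resultant of the distributed load: 4.44 × 5 = 22.2 kip at 6.2 ft from C.
Moments about C: D_y·8.2 − 40·7.8 − (4.44·5)·6.2 − 15·6.4 + 10.9 = 0 → D_y = 534.74/8.2 = 65.2122 ≈ 65.21 kip.
ΣF_y = 0: C_y + 65.2122 − 40 − 4.44·5 − 15 = 0 → C_y = 11.99 kip.
ΣF_x = 0: C_x + 5 = 0 → C_x = -5.000 kip.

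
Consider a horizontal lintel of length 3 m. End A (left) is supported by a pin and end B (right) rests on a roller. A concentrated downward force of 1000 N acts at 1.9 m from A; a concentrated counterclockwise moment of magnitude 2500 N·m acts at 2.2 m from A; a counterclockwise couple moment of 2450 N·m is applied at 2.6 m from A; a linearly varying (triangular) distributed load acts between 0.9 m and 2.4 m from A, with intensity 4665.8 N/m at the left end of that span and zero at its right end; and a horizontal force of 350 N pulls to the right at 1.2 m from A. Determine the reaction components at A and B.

A_x = -350.0 N, A_y = 3883 N, B_y = 616.4 N

Resultant of the triangular load: ½ × 4665.8 × 1.5 = 3499.35 N, acting at 1.4 m from A (one-third of the span from the peak).
ΣM about A: B_y·3 − 1000·1.9 + 2500 + 2450 − (½·4665.8·1.5)·1.4 = 0 → B_y = 1849.09/3 = 616.363 ≈ 616.4 N.
ΣF_y = 0: A_y + 616.363 − 1000 − ½·4665.8·1.5 = 0 → A_y = 3883 N.
ΣF_x = 0: A_x + 350 = 0 → A_x = -350.0 N.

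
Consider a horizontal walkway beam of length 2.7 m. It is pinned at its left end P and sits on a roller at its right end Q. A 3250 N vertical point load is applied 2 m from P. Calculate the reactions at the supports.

P_x = 0, P_y = 842.6 N, Q_y = 2407 N

ΣM about P: Q_y·2.7 − 3250·2 = 0 → Q_y = 6500/2.7 = 2407.41 ≈ 2407 N.
ΣF_y = 0: P_y + 2407.41 − 3250 = 0 → P_y = 842.6 N.
ΣF_x = 0: no horizontal applied forces, so P_x = 0.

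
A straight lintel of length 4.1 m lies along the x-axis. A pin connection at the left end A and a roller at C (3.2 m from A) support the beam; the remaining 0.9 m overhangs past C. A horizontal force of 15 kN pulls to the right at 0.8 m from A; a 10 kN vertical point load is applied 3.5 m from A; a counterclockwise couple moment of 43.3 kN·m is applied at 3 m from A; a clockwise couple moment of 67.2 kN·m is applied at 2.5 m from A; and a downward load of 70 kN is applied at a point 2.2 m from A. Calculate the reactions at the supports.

Taking moments about A: C_y·3.2 − 10·3.5 + 43.3 − 67.2 − 70·2.2 = 0 → C_y = 212.9/3.2 = 66.5312 ≈ 66.53 kN.
ΣF_y = 0: A_y + 66.5312 − 10 − 70 = 0 → A_y = 13.47 kN.
ΣF_x = 0: A_x + 15 = 0 → A_x = -15.00 kN.

A_x = -15.00 kN, A_y = 13.47 kN, C_y = 66.53 kN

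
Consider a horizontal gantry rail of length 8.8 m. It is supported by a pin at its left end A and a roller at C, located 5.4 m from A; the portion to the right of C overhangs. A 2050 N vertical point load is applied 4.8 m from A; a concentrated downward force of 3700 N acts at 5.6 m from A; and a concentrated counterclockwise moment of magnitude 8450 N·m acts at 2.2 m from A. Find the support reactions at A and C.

Moments about A: C_y·5.4 − 2050·4.8 − 3700·5.6 + 8450 = 0 → C_y = 22110/5.4 = 4094.44 ≈ 4094 N.
ΣF_y = 0: A_y + 4094.44 − 2050 − 3700 = 0 → A_y = 1656 N.
ΣF_x = 0: no horizontal applied forces, so A_x = 0.

A_x = 0, A_y = 1656 N, C_y = 4094 N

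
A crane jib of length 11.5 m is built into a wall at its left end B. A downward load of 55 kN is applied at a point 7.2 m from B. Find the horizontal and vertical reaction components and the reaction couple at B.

ΣF_x = 0: B_x = 0.
ΣF_y = 0: B_y − 55 = 0 → B_y = 55.00 kN.
ΣM about B: M_B − 55·7.2 = 0 → M_B = 396.0 kN·m.

B_x = 0, B_y = 55.00 kN, M_B = 396.0 kN·m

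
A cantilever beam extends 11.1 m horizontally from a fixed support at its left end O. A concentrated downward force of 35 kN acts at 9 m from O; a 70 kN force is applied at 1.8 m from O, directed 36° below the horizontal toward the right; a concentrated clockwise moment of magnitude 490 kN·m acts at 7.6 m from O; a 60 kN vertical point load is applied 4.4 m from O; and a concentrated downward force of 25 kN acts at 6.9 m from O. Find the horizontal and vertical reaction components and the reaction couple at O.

O_x = -56.63 kN, O_y = 161.1 kN, M_O = 1316 kN·m

ΣF_x = 0: O_x + 70·cos36° = 0 → O_x = -56.63 kN.
ΣF_y = 0: O_y − 35 − 70·sin36° − 60 − 25 = 0 → O_y = 161.1 kN.
ΣM about O: M_O − 35·9 − 70·sin36°·1.8 − 490 − 60·4.4 − 25·6.9 = 0 → M_O = 1316 kN·m.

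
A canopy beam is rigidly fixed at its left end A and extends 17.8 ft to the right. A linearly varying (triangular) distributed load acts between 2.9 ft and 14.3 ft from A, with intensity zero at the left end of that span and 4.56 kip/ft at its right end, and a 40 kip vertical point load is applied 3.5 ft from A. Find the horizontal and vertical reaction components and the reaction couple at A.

A_x = 0, A_y = 65.99 kip, M_A = 412.9 kip·ft

Resultant of the triangular load: ½ × 4.56 × 11.4 = 25.992 kip, acting at 10.5 ft from A (one-third of the span from the peak).
ΣF_x = 0: A_x = 0.
ΣF_y = 0: A_y − ½·4.56·11.4 − 40 = 0 → A_y = 65.99 kip.
ΣM about A: M_A − (½·4.56·11.4)·10.5 − 40·3.5 = 0 → M_A = 412.9 kip·ft.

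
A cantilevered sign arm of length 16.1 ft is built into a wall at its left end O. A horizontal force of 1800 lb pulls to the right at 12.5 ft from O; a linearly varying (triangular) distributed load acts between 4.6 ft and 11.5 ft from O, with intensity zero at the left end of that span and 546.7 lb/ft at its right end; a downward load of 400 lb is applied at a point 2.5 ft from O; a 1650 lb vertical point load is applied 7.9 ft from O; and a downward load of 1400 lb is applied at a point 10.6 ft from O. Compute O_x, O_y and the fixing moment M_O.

O_x = -1800 lb, O_y = 5336 lb, M_O = 46230 lb·ft

Resultant of the triangular load: ½ × 546.7 × 6.9 = 1886.115 lb, acting at 9.2 ft from O (one-third of the span from the peak).
ΣF_x = 0: O_x + 1800 = 0 → O_x = -1800 lb.
ΣF_y = 0: O_y − ½·546.7·6.9 − 400 − 1650 − 1400 = 0 → O_y = 5336 lb.
ΣM about O: M_O − (½·546.7·6.9)·9.2 − 400·2.5 − 1650·7.9 − 1400·10.6 = 0 → M_O = 46230 lb·ft.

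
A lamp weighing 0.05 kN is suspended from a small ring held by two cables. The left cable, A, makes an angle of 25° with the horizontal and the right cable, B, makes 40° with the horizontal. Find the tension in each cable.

ΣF_x = 0: −T_A·cos25° + T_B·cos40° = 0 → T_B = 1.1831·T_A.
ΣF_y = 0: T_A·sin25° + T_B·sin40° = 0.05.
Substitute: T_A·(0.422618 + 1.1831·0.642788) = 0.05 → T_A = 0.0422618 ≈ 0.04226 kN.
Then T_B = 1.1831 × 0.0422618 = 0.05000 kN.

T_A = 0.04226 kN, T_B = 0.05000 kN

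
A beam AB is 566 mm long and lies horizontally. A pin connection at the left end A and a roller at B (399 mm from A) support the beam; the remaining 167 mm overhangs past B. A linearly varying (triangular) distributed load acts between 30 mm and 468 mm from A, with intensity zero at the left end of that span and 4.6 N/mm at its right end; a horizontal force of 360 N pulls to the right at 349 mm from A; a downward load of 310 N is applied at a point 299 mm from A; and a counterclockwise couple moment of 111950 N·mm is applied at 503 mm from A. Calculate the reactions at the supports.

A_x = -360.0 N, A_y = 552.7 N, B_y = 764.7 N

Resultant of the triangular load: ½ × 4.6 × 438 = 1007.4 N, acting at 322 mm from A (one-third of the span from the peak).
ΣM about A: B_y·399 − (½·4.6·438)·322 − 310·299 + 111950 = 0 → B_y = 305122.8/399 = 764.719 ≈ 764.7 N.
ΣF_y = 0: A_y + 764.719 − ½·4.6·438 − 310 = 0 → A_y = 552.7 N.
ΣF_x = 0: A_x + 360 = 0 → A_x = -360.0 N.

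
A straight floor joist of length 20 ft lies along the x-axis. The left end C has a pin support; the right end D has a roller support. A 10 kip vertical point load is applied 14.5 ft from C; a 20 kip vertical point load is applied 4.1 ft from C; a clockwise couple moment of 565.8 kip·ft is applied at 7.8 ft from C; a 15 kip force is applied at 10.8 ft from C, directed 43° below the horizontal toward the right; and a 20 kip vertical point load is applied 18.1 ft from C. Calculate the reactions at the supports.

Taking moments about C: D_y·20 − 10·14.5 − 20·4.1 − 565.8 − 15·sin43°·10.8 − 20·18.1 = 0 → D_y = 1265.28/20 = 63.264 ≈ 63.26 kip.
ΣF_y = 0: C_y + 63.264 − 10 − 20 − 15·sin43° − 20 = 0 → C_y = -3.034 kip.
ΣF_x = 0: C_x + 15·cos43° = 0 → C_x = -10.97 kip.

C_x = -10.97 kip, C_y = -3.034 kip, D_y = 63.26 kip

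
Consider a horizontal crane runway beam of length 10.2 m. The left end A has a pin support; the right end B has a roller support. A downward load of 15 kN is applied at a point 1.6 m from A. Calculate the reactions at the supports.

A_x = 0, A_y = 12.65 kN, B_y = 2.353 kN

Taking moments about A: B_y·10.2 − 15·1.6 = 0 → B_y = 24/10.2 = 2.35294 ≈ 2.353 kN.
ΣF_y = 0: A_y + 2.35294 − 15 = 0 → A_y = 12.65 kN.
ΣF_x = 0: no horizontal applied forces, so A_x = 0.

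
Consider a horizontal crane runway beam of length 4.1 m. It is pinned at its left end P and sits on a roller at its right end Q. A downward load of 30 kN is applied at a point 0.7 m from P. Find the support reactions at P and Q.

Taking moments about P: Q_y·4.1 − 30·0.7 = 0 → Q_y = 21/4.1 = 5.12195 ≈ 5.122 kN.
ΣF_y = 0: P_y + 5.12195 − 30 = 0 → P_y = 24.88 kN.
ΣF_x = 0: no horizontal applied forces, so P_x = 0.

P_x = 0, P_y = 24.88 kN, Q_y = 5.122 kN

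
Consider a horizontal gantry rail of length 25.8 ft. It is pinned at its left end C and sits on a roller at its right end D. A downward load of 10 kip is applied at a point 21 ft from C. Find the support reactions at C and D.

C_x = 0, C_y = 1.860 kip, D_y = 8.140 kip

Taking moments about C: D_y·25.8 − 10·21 = 0 → D_y = 210/25.8 = 8.13953 ≈ 8.140 kip.
ΣF_y = 0: C_y + 8.13953 − 10 = 0 → C_y = 1.860 kip.
ΣF_x = 0: no horizontal applied forces, so C_x = 0.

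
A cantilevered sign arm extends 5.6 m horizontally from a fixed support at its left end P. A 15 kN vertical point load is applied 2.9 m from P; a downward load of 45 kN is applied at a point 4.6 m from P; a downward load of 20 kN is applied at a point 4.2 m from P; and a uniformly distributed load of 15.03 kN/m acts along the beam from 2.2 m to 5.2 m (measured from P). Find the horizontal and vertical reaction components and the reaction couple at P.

P_x = 0, P_y = 125.1 kN, M_P = 501.3 kN·m

Resultant of the distributed load: 15.03 × 3 = 45.09 kN at 3.7 m from P.
ΣF_x = 0: P_x = 0.
ΣF_y = 0: P_y − 15 − 45 − 20 − 15.03·3 = 0 → P_y = 125.1 kN.
ΣM about P: M_P − 15·2.9 − 45·4.6 − 20·4.2 − (15.03·3)·3.7 = 0 → M_P = 501.3 kN·m.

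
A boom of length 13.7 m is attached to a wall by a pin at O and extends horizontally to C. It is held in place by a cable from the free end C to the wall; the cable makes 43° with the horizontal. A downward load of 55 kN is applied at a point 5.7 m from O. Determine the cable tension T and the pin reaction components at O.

ΣM about O: T·sin43°·13.7 − 55·5.7 = 0 → T = 313.5/(13.7·0.681998) = 33.5532 ≈ 33.55 kN.
ΣF_x = 0: O_x − T·cos43° = 0 → O_x = 33.5532 × 0.731354 = 24.54 kN.
ΣF_y = 0: O_y + T·sin43° − 55 = 0 → O_y = 55 − 33.5532 × 0.681998 = 32.12 kN.

T = 33.55 kN, O_x = 24.54 kN, O_y = 32.12 kN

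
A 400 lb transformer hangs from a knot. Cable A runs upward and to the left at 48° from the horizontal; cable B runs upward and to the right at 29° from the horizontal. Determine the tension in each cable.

T_A = 359.1 lb, T_B = 274.7 lb

ΣF_x = 0: −T_A·cos48° + T_B·cos29° = 0 → T_B = 0.765053·T_A.
ΣF_y = 0: T_A·sin48° + T_B·sin29° = 400.
Substitute: T_A·(0.743145 + 0.765053·0.48481) = 400 → T_A = 359.05 ≈ 359.1 lb.
Then T_B = 0.765053 × 359.05 = 274.7 lb.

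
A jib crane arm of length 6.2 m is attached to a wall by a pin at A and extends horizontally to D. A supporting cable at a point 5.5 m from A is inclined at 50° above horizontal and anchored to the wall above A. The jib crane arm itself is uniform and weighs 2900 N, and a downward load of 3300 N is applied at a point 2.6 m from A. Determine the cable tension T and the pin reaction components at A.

ΣM about A: T·sin50°·5.5 − 2900·3.1 − 3300·2.6 = 0 → T = 17570/(5.5·0.766044) = 4170.19 ≈ 4170 N.
ΣF_x = 0: A_x − T·cos50° = 0 → A_x = 4170.19 × 0.642788 = 2681 N.
ΣF_y = 0: A_y + T·sin50° − 2900 − 3300 = 0 → A_y = 6200 − 4170.19 × 0.766044 = 3005 N.

T = 4170 N, A_x = 2681 N, A_y = 3005 N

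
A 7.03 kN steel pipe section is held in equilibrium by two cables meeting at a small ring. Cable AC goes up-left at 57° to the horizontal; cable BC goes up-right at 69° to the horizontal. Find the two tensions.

ΣF_x = 0: −T_AC·cos57° + T_BC·cos69° = 0 → T_BC = 1.51978·T_AC.
ΣF_y = 0: T_AC·sin57° + T_BC·sin69° = 7.03.
Substitute: T_AC·(0.838671 + 1.51978·0.93358) = 7.03 → T_AC = 3.11405 ≈ 3.114 kN.
Then T_BC = 1.51978 × 3.11405 = 4.733 kN.

T_AC = 3.114 kN, T_BC = 4.733 kN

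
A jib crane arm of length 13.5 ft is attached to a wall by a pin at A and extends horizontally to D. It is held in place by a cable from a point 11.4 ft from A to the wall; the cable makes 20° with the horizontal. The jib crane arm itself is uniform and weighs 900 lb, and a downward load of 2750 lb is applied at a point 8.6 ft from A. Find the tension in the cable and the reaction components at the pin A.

ΣM about A: T·sin20°·11.4 − 900·6.75 − 2750·8.6 = 0 → T = 29725/(11.4·0.34202) = 7623.69 ≈ 7624 lb.
ΣF_x = 0: A_x − T·cos20° = 0 → A_x = 7623.69 × 0.939693 = 7164 lb.
ΣF_y = 0: A_y + T·sin20° − 900 − 2750 = 0 → A_y = 3650 − 7623.69 × 0.34202 = 1043 lb.

T = 7624 lb, A_x = 7164 lb, A_y = 1043 lb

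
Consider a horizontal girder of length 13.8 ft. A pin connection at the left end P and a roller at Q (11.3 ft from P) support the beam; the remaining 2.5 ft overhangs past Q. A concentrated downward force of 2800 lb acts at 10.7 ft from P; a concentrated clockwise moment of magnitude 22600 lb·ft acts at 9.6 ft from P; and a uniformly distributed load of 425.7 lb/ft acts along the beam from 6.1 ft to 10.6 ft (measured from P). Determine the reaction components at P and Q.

Resultant of the distributed load: 425.7 × 4.5 = 1915.65 lb at 8.35 ft from P.
Moments about P: Q_y·11.3 − 2800·10.7 − 22600 − (425.7·4.5)·8.35 = 0 → Q_y = 68555.6775/11.3 = 6066.87 ≈ 6067 lb.
ΣF_y = 0: P_y + 6066.87 − 2800 − 425.7·4.5 = 0 → P_y = -1351 lb.
ΣF_x = 0: no horizontal applied forces, so P_x = 0.

P_x = 0, P_y = -1351 lb, Q_y = 6067 lb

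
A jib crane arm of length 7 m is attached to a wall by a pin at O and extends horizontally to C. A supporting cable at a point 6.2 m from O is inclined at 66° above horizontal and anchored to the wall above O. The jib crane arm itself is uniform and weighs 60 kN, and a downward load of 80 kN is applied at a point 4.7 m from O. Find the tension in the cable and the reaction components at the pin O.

T = 103.5 kN, O_x = 42.08 kN, O_y = 45.48 kN

ΣM about O: T·sin66°·6.2 − 60·3.5 − 80·4.7 = 0 → T = 586/(6.2·0.913545) = 103.461 ≈ 103.5 kN.
ΣF_x = 0: O_x − T·cos66° = 0 → O_x = 103.461 × 0.406737 = 42.08 kN.
ΣF_y = 0: O_y + T·sin66° − 60 − 80 = 0 → O_y = 140 − 103.461 × 0.913545 = 45.48 kN.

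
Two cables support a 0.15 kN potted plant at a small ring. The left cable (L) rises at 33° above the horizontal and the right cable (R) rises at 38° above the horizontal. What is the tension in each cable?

ΣF_x = 0: −T_L·cos33° + T_R·cos38° = 0 → T_R = 1.06429·T_L.
ΣF_y = 0: T_L·sin33° + T_R·sin38° = 0.15.
Substitute: T_L·(0.544639 + 1.06429·0.615661) = 0.15 → T_L = 0.125012 ≈ 0.1250 kN.
Then T_R = 1.06429 × 0.125012 = 0.1330 kN.

T_L = 0.1250 kN, T_R = 0.1330 kN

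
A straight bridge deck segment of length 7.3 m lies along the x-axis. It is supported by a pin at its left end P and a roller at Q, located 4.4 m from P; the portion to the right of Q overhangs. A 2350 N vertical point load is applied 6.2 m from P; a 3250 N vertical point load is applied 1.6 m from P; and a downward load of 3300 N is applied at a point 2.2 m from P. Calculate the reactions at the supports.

Moments about P: Q_y·4.4 − 2350·6.2 − 3250·1.6 − 3300·2.2 = 0 → Q_y = 27030/4.4 = 6143.18 ≈ 6143 N.
ΣF_y = 0: P_y + 6143.18 − 2350 − 3250 − 3300 = 0 → P_y = 2757 N.
ΣF_x = 0: no horizontal applied forces, so P_x = 0.

P_x = 0, P_y = 2757 N, Q_y = 6143 N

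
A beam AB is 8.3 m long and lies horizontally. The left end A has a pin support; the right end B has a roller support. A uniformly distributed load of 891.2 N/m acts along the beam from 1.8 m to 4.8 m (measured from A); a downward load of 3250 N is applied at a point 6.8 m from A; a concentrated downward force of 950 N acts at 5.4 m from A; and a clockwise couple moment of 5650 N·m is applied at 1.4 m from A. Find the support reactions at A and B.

Resultant of the distributed load: 891.2 × 3 = 2673.6 N at 3.3 m from A.
Moments about A: B_y·8.3 − (891.2·3)·3.3 − 3250·6.8 − 950·5.4 − 5650 = 0 → B_y = 41702.88/8.3 = 5024.44 ≈ 5024 N.
ΣF_y = 0: A_y + 5024.44 − 891.2·3 − 3250 − 950 = 0 → A_y = 1849 N.
ΣF_x = 0: no horizontal applied forces, so A_x = 0.

A_x = 0, A_y = 1849 N, B_y = 5024 N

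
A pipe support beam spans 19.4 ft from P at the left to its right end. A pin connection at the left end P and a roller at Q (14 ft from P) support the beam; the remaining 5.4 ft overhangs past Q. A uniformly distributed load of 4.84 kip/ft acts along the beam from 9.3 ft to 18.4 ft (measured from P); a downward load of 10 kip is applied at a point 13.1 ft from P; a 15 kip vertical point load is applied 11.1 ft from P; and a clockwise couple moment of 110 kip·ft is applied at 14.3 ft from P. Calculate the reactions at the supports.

Resultant of the distributed load: 4.84 × 9.1 = 44.044 kip at 13.85 ft from P.
ΣM about P: Q_y·14 − (4.84·9.1)·13.85 − 10·13.1 − 15·11.1 − 110 = 0 → Q_y = 1017.5094/14 = 72.6792 ≈ 72.68 kip.
ΣF_y = 0: P_y + 72.6792 − 4.84·9.1 − 10 − 15 = 0 → P_y = -3.635 kip.
ΣF_x = 0: no horizontal applied forces, so P_x = 0.

P_x = 0, P_y = -3.635 kip, Q_y = 72.68 kip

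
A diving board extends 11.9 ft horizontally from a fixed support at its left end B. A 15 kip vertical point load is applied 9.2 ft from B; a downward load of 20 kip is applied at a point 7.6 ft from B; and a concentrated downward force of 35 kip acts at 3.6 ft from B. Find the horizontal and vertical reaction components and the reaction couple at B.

ΣF_x = 0: B_x = 0.
ΣF_y = 0: B_y − 15 − 20 − 35 = 0 → B_y = 70.00 kip.
ΣM about B: M_B − 15·9.2 − 20·7.6 − 35·3.6 = 0 → M_B = 416.0 kip·ft.

B_x = 0, B_y = 70.00 kip, M_B = 416.0 kip·ft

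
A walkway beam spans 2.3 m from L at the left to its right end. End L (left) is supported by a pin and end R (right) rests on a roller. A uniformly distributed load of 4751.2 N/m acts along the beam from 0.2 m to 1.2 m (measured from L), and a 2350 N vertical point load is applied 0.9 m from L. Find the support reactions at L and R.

Resultant of the distributed load: 4751.2 × 1 = 4751.2 N at 0.7 m from L.
Taking moments about L: R_y·2.3 − (4751.2·1)·0.7 − 2350·0.9 = 0 → R_y = 5440.84/2.3 = 2365.58 ≈ 2366 N.
ΣF_y = 0: L_y + 2365.58 − 4751.2·1 − 2350 = 0 → L_y = 4736 N.
ΣF_x = 0: no horizontal applied forces, so L_x = 0.

L_x = 0, L_y = 4736 N, R_y = 2366 N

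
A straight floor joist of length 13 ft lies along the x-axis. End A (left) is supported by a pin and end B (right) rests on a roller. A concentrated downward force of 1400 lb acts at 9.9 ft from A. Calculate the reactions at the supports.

A_x = 0, A_y = 333.8 lb, B_y = 1066 lb

ΣM about A: B_y·13 − 1400·9.9 = 0 → B_y = 13860/13 = 1066.15 ≈ 1066 lb.
ΣF_y = 0: A_y + 1066.15 − 1400 = 0 → A_y = 333.8 lb.
ΣF_x = 0: no horizontal applied forces, so A_x = 0.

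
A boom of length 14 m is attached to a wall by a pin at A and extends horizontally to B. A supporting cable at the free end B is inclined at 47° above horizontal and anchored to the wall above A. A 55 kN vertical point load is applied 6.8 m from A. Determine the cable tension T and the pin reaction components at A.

ΣM about A: T·sin47°·14 − 55·6.8 = 0 → T = 374/(14·0.731354) = 36.5272 ≈ 36.53 kN.
ΣF_x = 0: A_x − T·cos47° = 0 → A_x = 36.5272 × 0.681998 = 24.91 kN.
ΣF_y = 0: A_y + T·sin47° − 55 = 0 → A_y = 55 − 36.5272 × 0.731354 = 28.29 kN.

T = 36.53 kN, A_x = 24.91 kN, A_y = 28.29 kN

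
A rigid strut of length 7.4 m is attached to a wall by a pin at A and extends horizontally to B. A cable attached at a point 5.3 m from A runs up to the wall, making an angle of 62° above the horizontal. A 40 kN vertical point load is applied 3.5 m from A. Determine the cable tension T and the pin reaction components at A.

ΣM about A: T·sin62°·5.3 − 40·3.5 = 0 → T = 140/(5.3·0.882948) = 29.9169 ≈ 29.92 kN.
ΣF_x = 0: A_x − T·cos62° = 0 → A_x = 29.9169 × 0.469472 = 14.05 kN.
ΣF_y = 0: A_y + T·sin62° − 40 = 0 → A_y = 40 − 29.9169 × 0.882948 = 13.58 kN.

T = 29.92 kN, A_x = 14.05 kN, A_y = 13.58 kN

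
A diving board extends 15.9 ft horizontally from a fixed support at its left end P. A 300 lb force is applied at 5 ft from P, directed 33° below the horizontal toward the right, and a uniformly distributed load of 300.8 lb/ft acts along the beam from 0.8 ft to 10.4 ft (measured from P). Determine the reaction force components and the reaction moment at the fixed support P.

P_x = -251.6 lb, P_y = 3051 lb, M_P = 16990 lb·ft

Resultant of the distributed load: 300.8 × 9.6 = 2887.68 lb at 5.6 ft from P.
ΣF_x = 0: P_x + 300·cos33° = 0 → P_x = -251.6 lb.
ΣF_y = 0: P_y − 300·sin33° − 300.8·9.6 = 0 → P_y = 3051 lb.
ΣM about P: M_P − 300·sin33°·5 − (300.8·9.6)·5.6 = 0 → M_P = 16990 lb·ft.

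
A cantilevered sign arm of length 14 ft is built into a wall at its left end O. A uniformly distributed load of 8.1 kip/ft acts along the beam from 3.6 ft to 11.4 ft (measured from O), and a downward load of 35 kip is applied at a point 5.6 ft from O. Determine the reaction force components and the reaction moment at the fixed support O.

O_x = 0, O_y = 98.18 kip, M_O = 669.9 kip·ft

Resultant of the distributed load: 8.1 × 7.8 = 63.18 kip at 7.5 ft from O.
ΣF_x = 0: O_x = 0.
ΣF_y = 0: O_y − 8.1·7.8 − 35 = 0 → O_y = 98.18 kip.
ΣM about O: M_O − (8.1·7.8)·7.5 − 35·5.6 = 0 → M_O = 669.9 kip·ft.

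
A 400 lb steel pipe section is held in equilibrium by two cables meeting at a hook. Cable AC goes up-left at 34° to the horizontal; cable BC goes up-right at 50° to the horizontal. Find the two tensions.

ΣF_x = 0: −T_AC·cos34° + T_BC·cos50° = 0 → T_BC = 1.28975·T_AC.
ΣF_y = 0: T_AC·sin34° + T_BC·sin50° = 400.
Substitute: T_AC·(0.559193 + 1.28975·0.766044) = 400 → T_AC = 258.532 ≈ 258.5 lb.
Then T_BC = 1.28975 × 258.532 = 333.4 lb.

T_AC = 258.5 lb, T_BC = 333.4 lb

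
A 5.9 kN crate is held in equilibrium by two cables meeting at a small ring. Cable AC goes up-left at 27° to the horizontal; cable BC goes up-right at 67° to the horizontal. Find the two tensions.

ΣF_x = 0: −T_AC·cos27° + T_BC·cos67° = 0 → T_BC = 2.28036·T_AC.
ΣF_y = 0: T_AC·sin27° + T_BC·sin67° = 5.9.
Substitute: T_AC·(0.45399 + 2.28036·0.920505) = 5.9 → T_AC = 2.31094 ≈ 2.311 kN.
Then T_BC = 2.28036 × 2.31094 = 5.270 kN.

T_AC = 2.311 kN, T_BC = 5.270 kN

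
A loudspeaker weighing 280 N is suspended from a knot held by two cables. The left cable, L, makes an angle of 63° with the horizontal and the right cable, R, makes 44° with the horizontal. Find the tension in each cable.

ΣF_x = 0: −T_L·cos63° + T_R·cos44° = 0 → T_R = 0.631121·T_L.
ΣF_y = 0: T_L·sin63° + T_R·sin44° = 280.
Substitute: T_L·(0.891007 + 0.631121·0.694658) = 280 → T_L = 210.618 ≈ 210.6 N.
Then T_R = 0.631121 × 210.618 = 132.9 N.

T_L = 210.6 N, T_R = 132.9 N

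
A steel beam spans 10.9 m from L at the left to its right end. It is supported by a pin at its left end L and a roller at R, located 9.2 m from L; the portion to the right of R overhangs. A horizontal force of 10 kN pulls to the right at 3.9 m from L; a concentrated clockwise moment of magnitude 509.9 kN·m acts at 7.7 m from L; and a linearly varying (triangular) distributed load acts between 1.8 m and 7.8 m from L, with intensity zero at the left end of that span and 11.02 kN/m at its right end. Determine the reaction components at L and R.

Resultant of the triangular load: ½ × 11.02 × 6 = 33.06 kN, acting at 5.8 m from L (one-third of the span from the peak).
Moments about L: R_y·9.2 − 509.9 − (½·11.02·6)·5.8 = 0 → R_y = 701.648/9.2 = 76.2661 ≈ 76.27 kN.
ΣF_y = 0: L_y + 76.2661 − ½·11.02·6 = 0 → L_y = -43.21 kN.
ΣF_x = 0: L_x + 10 = 0 → L_x = -10.00 kN.

L_x = -10.00 kN, L_y = -43.21 kN, R_y = 76.27 kN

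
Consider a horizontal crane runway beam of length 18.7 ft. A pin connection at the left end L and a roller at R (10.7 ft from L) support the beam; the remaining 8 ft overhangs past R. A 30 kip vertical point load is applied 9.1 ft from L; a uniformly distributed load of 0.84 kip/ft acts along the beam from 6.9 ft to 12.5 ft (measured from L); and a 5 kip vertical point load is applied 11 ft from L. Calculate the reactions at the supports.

L_x = 0, L_y = 4.785 kip, R_y = 34.92 kip

Resultant of the distributed load: 0.84 × 5.6 = 4.704 kip at 9.7 ft from L.
Moments about L: R_y·10.7 − 30·9.1 − (0.84·5.6)·9.7 − 5·11 = 0 → R_y = 373.6288/10.7 = 34.9186 ≈ 34.92 kip.
ΣF_y = 0: L_y + 34.9186 − 30 − 0.84·5.6 − 5 = 0 → L_y = 4.785 kip.
ΣF_x = 0: no horizontal applied forces, so L_x = 0.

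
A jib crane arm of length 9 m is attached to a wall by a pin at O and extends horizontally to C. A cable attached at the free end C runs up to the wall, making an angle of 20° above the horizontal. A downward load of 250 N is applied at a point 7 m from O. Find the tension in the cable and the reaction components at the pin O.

T = 568.5 N, O_x = 534.2 N, O_y = 55.56 N

ΣM about O: T·sin20°·9 − 250·7 = 0 → T = 1750/(9·0.34202) = 568.518 ≈ 568.5 N.
ΣF_x = 0: O_x − T·cos20° = 0 → O_x = 568.518 × 0.939693 = 534.2 N.
ΣF_y = 0: O_y + T·sin20° − 250 = 0 → O_y = 250 − 568.518 × 0.34202 = 55.56 N.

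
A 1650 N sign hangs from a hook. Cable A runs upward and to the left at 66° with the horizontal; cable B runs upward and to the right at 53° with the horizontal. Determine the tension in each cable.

ΣF_x = 0: −T_A·cos66° + T_B·cos53° = 0 → T_B = 0.67585·T_A.
ΣF_y = 0: T_A·sin66° + T_B·sin53° = 1650.
Substitute: T_A·(0.913545 + 0.67585·0.798636) = 1650 → T_A = 1135.34 ≈ 1135 N.
Then T_B = 0.67585 × 1135.34 = 767.3 N.

T_A = 1135 N, T_B = 767.3 N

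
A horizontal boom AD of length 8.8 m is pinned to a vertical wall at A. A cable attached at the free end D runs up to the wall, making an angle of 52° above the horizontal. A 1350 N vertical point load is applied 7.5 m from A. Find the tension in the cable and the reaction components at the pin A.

ΣM about A: T·sin52°·8.8 − 1350·7.5 = 0 → T = 10125/(8.8·0.788011) = 1460.09 ≈ 1460 N.
ΣF_x = 0: A_x − T·cos52° = 0 → A_x = 1460.09 × 0.615661 = 898.9 N.
ΣF_y = 0: A_y + T·sin52° − 1350 = 0 → A_y = 1350 − 1460.09 × 0.788011 = 199.4 N.

T = 1460 N, A_x = 898.9 N, A_y = 199.4 N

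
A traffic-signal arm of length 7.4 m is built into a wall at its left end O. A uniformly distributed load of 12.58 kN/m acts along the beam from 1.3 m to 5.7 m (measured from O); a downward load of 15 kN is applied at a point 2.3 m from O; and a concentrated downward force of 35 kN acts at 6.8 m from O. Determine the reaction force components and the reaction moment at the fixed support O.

O_x = 0, O_y = 105.4 kN, M_O = 466.2 kN·m

Resultant of the distributed load: 12.58 × 4.4 = 55.352 kN at 3.5 m from O.
ΣF_x = 0: O_x = 0.
ΣF_y = 0: O_y − 12.58·4.4 − 15 − 35 = 0 → O_y = 105.4 kN.
ΣM about O: M_O − (12.58·4.4)·3.5 − 15·2.3 − 35·6.8 = 0 → M_O = 466.2 kN·m.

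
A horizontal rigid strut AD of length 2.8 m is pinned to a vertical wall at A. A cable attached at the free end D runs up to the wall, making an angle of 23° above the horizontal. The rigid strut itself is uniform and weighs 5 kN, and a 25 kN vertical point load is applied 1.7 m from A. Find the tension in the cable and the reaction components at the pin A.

ΣM about A: T·sin23°·2.8 − 5·1.4 − 25·1.7 = 0 → T = 49.5/(2.8·0.390731) = 45.2449 ≈ 45.24 kN.
ΣF_x = 0: A_x − T·cos23° = 0 → A_x = 45.2449 × 0.920505 = 41.65 kN.
ΣF_y = 0: A_y + T·sin23° − 5 − 25 = 0 → A_y = 30 − 45.2449 × 0.390731 = 12.32 kN.

T = 45.24 kN, A_x = 41.65 kN, A_y = 12.32 kN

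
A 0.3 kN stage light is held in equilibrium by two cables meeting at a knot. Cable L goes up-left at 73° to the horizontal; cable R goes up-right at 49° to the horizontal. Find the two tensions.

ΣF_x = 0: −T_L·cos73° + T_R·cos49° = 0 → T_R = 0.445648·T_L.
ΣF_y = 0: T_L·sin73° + T_R·sin49° = 0.3.
Substitute: T_L·(0.956305 + 0.445648·0.75471) = 0.3 → T_L = 0.232083 ≈ 0.2321 kN.
Then T_R = 0.445648 × 0.232083 = 0.1034 kN.

T_L = 0.2321 kN, T_R = 0.1034 kN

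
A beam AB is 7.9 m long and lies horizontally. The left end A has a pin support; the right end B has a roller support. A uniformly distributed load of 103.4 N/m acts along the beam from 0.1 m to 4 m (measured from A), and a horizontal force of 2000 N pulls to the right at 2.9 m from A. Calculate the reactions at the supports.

A_x = -2000 N, A_y = 298.6 N, B_y = 104.6 N

Resultant of the distributed load: 103.4 × 3.9 = 403.26 N at 2.05 m from A.
Moments about A: B_y·7.9 − (103.4·3.9)·2.05 = 0 → B_y = 826.683/7.9 = 104.643 ≈ 104.6 N.
ΣF_y = 0: A_y + 104.643 − 103.4·3.9 = 0 → A_y = 298.6 N.
ΣF_x = 0: A_x + 2000 = 0 → A_x = -2000 N.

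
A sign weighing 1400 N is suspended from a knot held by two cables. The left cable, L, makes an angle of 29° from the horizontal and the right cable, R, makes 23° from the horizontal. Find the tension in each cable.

ΣF_x = 0: −T_L·cos29° + T_R·cos23° = 0 → T_R = 0.950152·T_L.
ΣF_y = 0: T_L·sin29° + T_R·sin23° = 1400.
Substitute: T_L·(0.48481 + 0.950152·0.390731) = 1400 → T_L = 1635.39 ≈ 1635 N.
Then T_R = 0.950152 × 1635.39 = 1554 N.

T_L = 1635 N, T_R = 1554 N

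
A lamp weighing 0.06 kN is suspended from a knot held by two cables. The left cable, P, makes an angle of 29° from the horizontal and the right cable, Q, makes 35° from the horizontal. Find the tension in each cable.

T_P = 0.05468 kN, T_Q = 0.05839 kN

ΣF_x = 0: −T_P·cos29° + T_Q·cos35° = 0 → T_Q = 1.06771·T_P.
ΣF_y = 0: T_P·sin29° + T_Q·sin35° = 0.06.
Substitute: T_P·(0.48481 + 1.06771·0.573576) = 0.06 → T_P = 0.0546835 ≈ 0.05468 kN.
Then T_Q = 1.06771 × 0.0546835 = 0.05839 kN.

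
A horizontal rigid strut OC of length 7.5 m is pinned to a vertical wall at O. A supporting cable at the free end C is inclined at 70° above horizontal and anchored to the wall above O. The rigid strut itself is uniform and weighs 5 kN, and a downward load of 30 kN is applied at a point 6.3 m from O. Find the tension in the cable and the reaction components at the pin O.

T = 29.48 kN, O_x = 10.08 kN, O_y = 7.300 kN

ΣM about O: T·sin70°·7.5 − 5·3.75 − 30·6.3 = 0 → T = 207.75/(7.5·0.939693) = 29.4777 ≈ 29.48 kN.
ΣF_x = 0: O_x − T·cos70° = 0 → O_x = 29.4777 × 0.34202 = 10.08 kN.
ΣF_y = 0: O_y + T·sin70° − 5 − 30 = 0 → O_y = 35 − 29.4777 × 0.939693 = 7.300 kN.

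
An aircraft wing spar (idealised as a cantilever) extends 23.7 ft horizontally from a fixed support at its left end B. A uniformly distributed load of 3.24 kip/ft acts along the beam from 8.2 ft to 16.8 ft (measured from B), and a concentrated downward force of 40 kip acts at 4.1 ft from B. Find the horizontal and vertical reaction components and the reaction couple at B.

Resultant of the distributed load: 3.24 × 8.6 = 27.864 kip at 12.5 ft from B.
ΣF_x = 0: B_x = 0.
ΣF_y = 0: B_y − 3.24·8.6 − 40 = 0 → B_y = 67.86 kip.
ΣM about B: M_B − (3.24·8.6)·12.5 − 40·4.1 = 0 → M_B = 512.3 kip·ft.

B_x = 0, B_y = 67.86 kip, M_B = 512.3 kip·ft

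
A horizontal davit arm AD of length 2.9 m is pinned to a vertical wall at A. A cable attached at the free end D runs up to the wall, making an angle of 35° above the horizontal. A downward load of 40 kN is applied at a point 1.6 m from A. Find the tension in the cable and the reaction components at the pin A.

ΣM about A: T·sin35°·2.9 − 40·1.6 = 0 → T = 64/(2.9·0.573576) = 38.4761 ≈ 38.48 kN.
ΣF_x = 0: A_x − T·cos35° = 0 → A_x = 38.4761 × 0.819152 = 31.52 kN.
ΣF_y = 0: A_y + T·sin35° − 40 = 0 → A_y = 40 − 38.4761 × 0.573576 = 17.93 kN.

T = 38.48 kN, A_x = 31.52 kN, A_y = 17.93 kN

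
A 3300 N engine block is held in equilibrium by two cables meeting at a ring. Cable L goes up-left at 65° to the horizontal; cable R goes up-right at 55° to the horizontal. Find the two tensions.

T_L = 2186 N, T_R = 1610 N

ΣF_x = 0: −T_L·cos65° + T_R·cos55° = 0 → T_R = 0.736812·T_L.
ΣF_y = 0: T_L·sin65° + T_R·sin55° = 3300.
Substitute: T_L·(0.906308 + 0.736812·0.819152) = 3300 → T_L = 2185.62 ≈ 2186 N.
Then T_R = 0.736812 × 2185.62 = 1610 N.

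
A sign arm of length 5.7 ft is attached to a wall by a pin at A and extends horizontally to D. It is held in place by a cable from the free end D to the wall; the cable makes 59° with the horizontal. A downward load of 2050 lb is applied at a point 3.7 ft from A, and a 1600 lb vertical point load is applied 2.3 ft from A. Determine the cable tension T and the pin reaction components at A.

T = 2306 lb, A_x = 1187 lb, A_y = 1674 lb

ΣM about A: T·sin59°·5.7 − 2050·3.7 − 1600·2.3 = 0 → T = 11265/(5.7·0.857167) = 2305.64 ≈ 2306 lb.
ΣF_x = 0: A_x − T·cos59° = 0 → A_x = 2305.64 × 0.515038 = 1187 lb.
ΣF_y = 0: A_y + T·sin59° − 2050 − 1600 = 0 → A_y = 3650 − 2305.64 × 0.857167 = 1674 lb.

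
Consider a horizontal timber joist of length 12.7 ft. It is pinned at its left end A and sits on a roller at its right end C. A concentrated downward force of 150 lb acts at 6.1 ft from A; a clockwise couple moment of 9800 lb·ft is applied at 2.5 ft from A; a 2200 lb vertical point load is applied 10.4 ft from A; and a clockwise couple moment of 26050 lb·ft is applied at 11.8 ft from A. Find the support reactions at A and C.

Taking moments about A: C_y·12.7 − 150·6.1 − 9800 − 2200·10.4 − 26050 = 0 → C_y = 59645/12.7 = 4696.46 ≈ 4696 lb.
ΣF_y = 0: A_y + 4696.46 − 150 − 2200 = 0 → A_y = -2346 lb.
ΣF_x = 0: no horizontal applied forces, so A_x = 0.

A_x = 0, A_y = -2346 lb, C_y = 4696 lb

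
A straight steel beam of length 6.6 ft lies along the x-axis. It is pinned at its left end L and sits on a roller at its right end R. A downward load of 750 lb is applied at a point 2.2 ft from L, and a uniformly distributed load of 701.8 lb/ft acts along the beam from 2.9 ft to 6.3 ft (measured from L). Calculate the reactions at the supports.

L_x = 0, L_y = 1223 lb, R_y = 1913 lb

Resultant of the distributed load: 701.8 × 3.4 = 2386.12 lb at 4.6 ft from L.
Taking moments about L: R_y·6.6 − 750·2.2 − (701.8·3.4)·4.6 = 0 → R_y = 12626.152/6.6 = 1913.05 ≈ 1913 lb.
ΣF_y = 0: L_y + 1913.05 − 750 − 701.8·3.4 = 0 → L_y = 1223 lb.
ΣF_x = 0: no horizontal applied forces, so L_x = 0.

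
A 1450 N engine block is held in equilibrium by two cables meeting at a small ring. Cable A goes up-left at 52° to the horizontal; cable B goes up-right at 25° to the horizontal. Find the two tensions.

ΣF_x = 0: −T_A·cos52° + T_B·cos25° = 0 → T_B = 0.679307·T_A.
ΣF_y = 0: T_A·sin52° + T_B·sin25° = 1450.
Substitute: T_A·(0.788011 + 0.679307·0.422618) = 1450 → T_A = 1348.71 ≈ 1349 N.
Then T_B = 0.679307 × 1348.71 = 916.2 N.

T_A = 1349 N, T_B = 916.2 N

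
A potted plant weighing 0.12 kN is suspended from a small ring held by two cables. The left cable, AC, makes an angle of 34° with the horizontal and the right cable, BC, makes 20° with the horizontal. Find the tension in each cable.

T_AC = 0.1394 kN, T_BC = 0.1230 kN

ΣF_x = 0: −T_AC·cos34° + T_BC·cos20° = 0 → T_BC = 0.882243·T_AC.
ΣF_y = 0: T_AC·sin34° + T_BC·sin20° = 0.12.
Substitute: T_AC·(0.559193 + 0.882243·0.34202) = 0.12 → T_AC = 0.139383 ≈ 0.1394 kN.
Then T_BC = 0.882243 × 0.139383 = 0.1230 kN.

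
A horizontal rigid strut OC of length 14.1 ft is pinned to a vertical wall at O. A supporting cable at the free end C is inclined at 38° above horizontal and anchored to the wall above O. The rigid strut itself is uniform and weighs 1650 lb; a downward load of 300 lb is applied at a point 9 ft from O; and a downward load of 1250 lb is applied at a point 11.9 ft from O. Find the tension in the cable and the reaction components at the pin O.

ΣM about O: T·sin38°·14.1 − 1650·7.05 − 300·9 − 1250·11.9 = 0 → T = 29207.5/(14.1·0.615661) = 3364.6 ≈ 3365 lb.
ΣF_x = 0: O_x − T·cos38° = 0 → O_x = 3364.6 × 0.788011 = 2651 lb.
ΣF_y = 0: O_y + T·sin38° − 1650 − 300 − 1250 = 0 → O_y = 3200 − 3364.6 × 0.615661 = 1129 lb.

T = 3365 lb, O_x = 2651 lb, O_y = 1129 lb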